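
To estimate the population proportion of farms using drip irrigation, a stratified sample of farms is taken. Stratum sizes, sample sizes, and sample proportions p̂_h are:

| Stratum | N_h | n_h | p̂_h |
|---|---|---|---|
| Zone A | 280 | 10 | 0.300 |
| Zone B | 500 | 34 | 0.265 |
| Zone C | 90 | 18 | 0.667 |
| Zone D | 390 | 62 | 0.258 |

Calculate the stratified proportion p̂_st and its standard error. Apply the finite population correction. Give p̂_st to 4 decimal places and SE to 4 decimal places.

p̂_st ≈ 0.2993, SE ≈ 0.0478

N = 1260; stratum weights W_h = N_h/N.
p̂_st = Σ W_h p̂_h = (280·0.300 + 500·0.265 + 90·0.667 + 390·0.258)/1260 = 0.29933
V̂(p̂_st) = Σ W_h² (1 − n_h/N_h) p̂_h(1−p̂_h)/(n_h−1):
  stratum Zone A: (280/1260)²·(1 − 10/280)·0.300·0.700/9 = 0.00111111
  stratum Zone B: (500/1260)²·(1 − 34/500)·0.265·0.735/33 = 0.000866232
  stratum Zone C: (90/1260)²·(1 − 18/90)·0.667·0.333/17 = 5.3328e-05
  stratum Zone D: (390/1260)²·(1 − 62/390)·0.258·0.742/61 = 0.000252866
V̂(p̂_st) = 0.00228354; SE = √V̂ = 0.0477864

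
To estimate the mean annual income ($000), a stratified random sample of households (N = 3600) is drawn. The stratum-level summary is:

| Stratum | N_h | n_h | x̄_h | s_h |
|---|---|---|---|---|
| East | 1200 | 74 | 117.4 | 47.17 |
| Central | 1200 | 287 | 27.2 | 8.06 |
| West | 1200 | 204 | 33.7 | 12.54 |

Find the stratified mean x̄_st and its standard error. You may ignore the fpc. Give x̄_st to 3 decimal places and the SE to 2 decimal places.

x̄_st = Σ W_h x̄_h = (1200·117.4 + 1200·27.2 + 1200·33.7)/3600 = 59.43333
V̂(x̄_st) = Σ W_h² s_h²/n_h, with W_h = N_h/N and N = 3600:
  stratum East: (1200/3600)²·47.17²/74 = 3.34085
  stratum Central: (1200/3600)²·8.06²/287 = 0.0251504
  stratum West: (1200/3600)²·12.54²/204 = 0.085649
V̂(x̄_st) = 3.45165
SE(x̄_st) = √3.45165 = 1.85786

x̄_st ≈ 59.433, SE ≈ 1.86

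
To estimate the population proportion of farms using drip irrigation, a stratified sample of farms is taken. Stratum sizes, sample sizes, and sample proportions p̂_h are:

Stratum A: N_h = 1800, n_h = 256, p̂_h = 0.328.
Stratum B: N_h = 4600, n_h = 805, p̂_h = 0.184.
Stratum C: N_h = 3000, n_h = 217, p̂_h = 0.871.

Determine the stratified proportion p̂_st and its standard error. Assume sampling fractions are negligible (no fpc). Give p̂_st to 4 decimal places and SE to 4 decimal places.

N = 9400; stratum weights W_h = N_h/N.
p̂_st = Σ W_h p̂_h = (1800·0.328 + 4600·0.184 + 3000·0.871)/9400 = 0.43083
V̂(p̂_st) = Σ W_h² p̂_h(1−p̂_h)/(n_h−1):
  stratum A: (1800/9400)²·0.328·0.672/255 = 3.16951e-05
  stratum B: (4600/9400)²·0.184·0.816/804 = 4.4721e-05
  stratum C: (3000/9400)²·0.871·0.129/216 = 5.29835e-05
V̂(p̂_st) = 0.0001294; SE = √V̂ = 0.0113754

p̂_st ≈ 0.4308, SE ≈ 0.0114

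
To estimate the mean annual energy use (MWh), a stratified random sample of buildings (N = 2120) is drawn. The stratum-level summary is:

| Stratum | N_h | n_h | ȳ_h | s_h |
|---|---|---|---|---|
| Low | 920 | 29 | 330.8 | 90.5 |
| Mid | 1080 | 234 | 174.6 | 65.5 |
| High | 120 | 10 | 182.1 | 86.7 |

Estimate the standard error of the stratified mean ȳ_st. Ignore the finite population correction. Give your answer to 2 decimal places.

V̂(ȳ_st) = Σ W_h² s_h²/n_h, with W_h = N_h/N and N = 2120:
  stratum Low: (920/2120)²·90.5²/29 = 53.1867
  stratum Mid: (1080/2120)²·65.5²/234 = 4.7582
  stratum High: (120/2120)²·86.7²/10 = 2.4084
V̂(ȳ_st) = 60.3533
SE(ȳ_st) = √60.3533 = 7.76874

SE(ȳ_st) ≈ 7.77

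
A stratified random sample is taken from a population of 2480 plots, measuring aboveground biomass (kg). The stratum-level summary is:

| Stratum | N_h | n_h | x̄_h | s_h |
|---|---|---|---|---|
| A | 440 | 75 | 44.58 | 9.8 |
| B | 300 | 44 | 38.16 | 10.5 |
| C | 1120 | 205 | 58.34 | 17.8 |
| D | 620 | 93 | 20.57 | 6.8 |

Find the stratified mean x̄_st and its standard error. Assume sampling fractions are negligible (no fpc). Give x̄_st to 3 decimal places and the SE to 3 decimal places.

x̄_st ≈ 44.015, SE ≈ 0.651

x̄_st = Σ W_h x̄_h = (440·44.58 + 300·38.16 + 1120·58.34 + 620·20.57)/2480 = 44.01508
V̂(x̄_st) = Σ W_h² s_h²/n_h, with W_h = N_h/N and N = 2480:
  stratum A: (440/2480)²·9.8²/75 = 0.0403082
  stratum B: (300/2480)²·10.5²/44 = 0.0366661
  stratum C: (1120/2480)²·17.8²/205 = 0.315224
  stratum D: (620/2480)²·6.8²/93 = 0.0310753
V̂(x̄_st) = 0.423273
SE(x̄_st) = √0.423273 = 0.650595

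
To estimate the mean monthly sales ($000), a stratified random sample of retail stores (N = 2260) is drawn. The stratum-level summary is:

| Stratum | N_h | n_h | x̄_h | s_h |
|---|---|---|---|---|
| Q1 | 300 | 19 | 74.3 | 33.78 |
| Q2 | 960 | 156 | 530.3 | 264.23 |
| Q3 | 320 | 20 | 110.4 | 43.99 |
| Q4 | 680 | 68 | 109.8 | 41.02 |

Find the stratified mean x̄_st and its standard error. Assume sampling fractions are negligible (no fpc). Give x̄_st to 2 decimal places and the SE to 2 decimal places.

x̄_st ≈ 283.79, SE ≈ 9.27

x̄_st = Σ W_h x̄_h = (300·74.3 + 960·530.3 + 320·110.4 + 680·109.8)/2260 = 283.79204
V̂(x̄_st) = Σ W_h² s_h²/n_h, with W_h = N_h/N and N = 2260:
  stratum Q1: (300/2260)²·33.78²/19 = 1.05826
  stratum Q2: (960/2260)²·264.23²/156 = 80.7542
  stratum Q3: (320/2260)²·43.99²/20 = 1.93982
  stratum Q4: (680/2260)²·41.02²/68 = 2.24018
V̂(x̄_st) = 85.9925
SE(x̄_st) = √85.9925 = 9.27321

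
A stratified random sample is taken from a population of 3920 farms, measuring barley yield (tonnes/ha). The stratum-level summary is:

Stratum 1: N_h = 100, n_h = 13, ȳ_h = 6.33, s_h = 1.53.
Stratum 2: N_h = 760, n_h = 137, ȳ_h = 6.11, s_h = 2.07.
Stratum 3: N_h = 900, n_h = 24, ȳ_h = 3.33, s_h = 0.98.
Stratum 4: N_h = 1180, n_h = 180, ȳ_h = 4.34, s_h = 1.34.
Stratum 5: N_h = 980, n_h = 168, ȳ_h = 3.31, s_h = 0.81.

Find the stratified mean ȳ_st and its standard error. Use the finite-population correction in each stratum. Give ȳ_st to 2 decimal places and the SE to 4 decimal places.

ȳ_st ≈ 4.24, SE ≈ 0.0639

ȳ_st = Σ W_h ȳ_h = (100·6.33 + 760·6.11 + 900·3.33 + 1180·4.34 + 980·3.31)/3920 = 4.24454
V̂(ȳ_st) = Σ W_h² (1 − n_h/N_h) s_h²/n_h, with W_h = N_h/N and N = 3920:
  stratum 1: (100/3920)²·(1 − 13/100)·1.53²/13 = 0.00010195
  stratum 2: (760/3920)²·(1 − 137/760)·2.07²/137 = 0.000963717
  stratum 3: (900/3920)²·(1 − 24/900)·0.98²/24 = 0.00205312
  stratum 4: (1180/3920)²·(1 − 180/1180)·1.34²/180 = 0.000766032
  stratum 5: (980/3920)²·(1 − 168/980)·0.81²/168 = 0.000202242
V̂(ȳ_st) = 0.00408707
SE(ȳ_st) = √0.00408707 = 0.0639302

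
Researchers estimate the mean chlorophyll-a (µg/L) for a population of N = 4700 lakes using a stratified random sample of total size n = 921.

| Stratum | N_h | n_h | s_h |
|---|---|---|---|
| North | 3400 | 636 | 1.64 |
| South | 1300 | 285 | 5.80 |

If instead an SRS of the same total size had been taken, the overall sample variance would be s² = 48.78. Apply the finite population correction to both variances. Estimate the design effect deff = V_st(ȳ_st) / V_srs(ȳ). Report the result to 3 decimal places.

V̂(ȳ_st) = Σ W_h² (1 − n_h/N_h) s_h²/n_h, with W_h = N_h/N and N = 4700:
  stratum North: (3400/4700)²·(1 − 636/3400)·1.64²/636 = 0.00179909
  stratum South: (1300/4700)²·(1 − 285/1300)·5.80²/285 = 0.00705058
V_st = 0.00884966
V_srs = (1 − 921/4700)·48.78/921 = 0.0425854
deff = V_st / V_srs = 0.00884966/0.0425854 = 0.2078

deff ≈ 0.208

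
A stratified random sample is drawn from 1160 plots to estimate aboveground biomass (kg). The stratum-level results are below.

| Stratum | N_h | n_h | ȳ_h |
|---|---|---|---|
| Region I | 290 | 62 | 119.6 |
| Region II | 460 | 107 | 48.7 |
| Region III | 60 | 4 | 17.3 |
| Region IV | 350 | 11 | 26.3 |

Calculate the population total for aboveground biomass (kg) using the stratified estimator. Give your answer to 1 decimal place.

τ̂_st = Σ N_h ȳ_h = 290·119.6 + 460·48.7 + 60·17.3 + 350·26.3 = 67329.0

τ̂_st ≈ 67329.0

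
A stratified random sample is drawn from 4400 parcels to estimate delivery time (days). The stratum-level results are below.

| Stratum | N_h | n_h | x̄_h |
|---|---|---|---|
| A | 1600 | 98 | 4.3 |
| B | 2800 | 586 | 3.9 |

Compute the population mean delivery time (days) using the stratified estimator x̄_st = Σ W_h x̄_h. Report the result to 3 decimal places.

x̄_st ≈ 4.045

N = Σ N_h = 4400. Stratum weights W_h = N_h/N.
x̄_st = (1600·4.3 + 2800·3.9) / 4400 = 4.04545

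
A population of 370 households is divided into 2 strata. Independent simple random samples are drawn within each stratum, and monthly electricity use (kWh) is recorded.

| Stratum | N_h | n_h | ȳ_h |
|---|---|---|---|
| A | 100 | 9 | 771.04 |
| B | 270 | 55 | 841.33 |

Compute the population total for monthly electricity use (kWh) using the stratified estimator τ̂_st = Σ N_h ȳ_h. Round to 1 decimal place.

τ̂_st = Σ N_h ȳ_h = 100·771.04 + 270·841.33 = 304263.1

τ̂_st ≈ 304263.1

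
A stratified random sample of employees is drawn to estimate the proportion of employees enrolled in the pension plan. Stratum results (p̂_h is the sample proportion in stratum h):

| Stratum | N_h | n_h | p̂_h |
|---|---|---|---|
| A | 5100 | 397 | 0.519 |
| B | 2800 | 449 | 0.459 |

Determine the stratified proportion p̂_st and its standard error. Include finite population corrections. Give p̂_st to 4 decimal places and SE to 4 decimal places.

p̂_st ≈ 0.4977, SE ≈ 0.0173

N = 7900; stratum weights W_h = N_h/N.
p̂_st = Σ W_h p̂_h = (5100·0.519 + 2800·0.459)/7900 = 0.49773
V̂(p̂_st) = Σ W_h² (1 − n_h/N_h) p̂_h(1−p̂_h)/(n_h−1):
  stratum A: (5100/7900)²·(1 − 397/5100)·0.519·0.481/396 = 0.000242275
  stratum B: (2800/7900)²·(1 − 449/2800)·0.459·0.541/448 = 5.8464e-05
V̂(p̂_st) = 0.000300739; SE = √V̂ = 0.0173418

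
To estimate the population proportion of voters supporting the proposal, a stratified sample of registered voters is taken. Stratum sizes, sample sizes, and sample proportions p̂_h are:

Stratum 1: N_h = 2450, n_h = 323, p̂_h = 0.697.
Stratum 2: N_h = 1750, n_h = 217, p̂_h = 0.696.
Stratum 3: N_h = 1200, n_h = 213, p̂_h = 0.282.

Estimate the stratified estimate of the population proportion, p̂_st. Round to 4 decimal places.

p̂_st ≈ 0.6045

N = 5400; stratum weights W_h = N_h/N.
p̂_st = Σ W_h p̂_h = (2450·0.697 + 1750·0.696 + 1200·0.282)/5400 = 0.60445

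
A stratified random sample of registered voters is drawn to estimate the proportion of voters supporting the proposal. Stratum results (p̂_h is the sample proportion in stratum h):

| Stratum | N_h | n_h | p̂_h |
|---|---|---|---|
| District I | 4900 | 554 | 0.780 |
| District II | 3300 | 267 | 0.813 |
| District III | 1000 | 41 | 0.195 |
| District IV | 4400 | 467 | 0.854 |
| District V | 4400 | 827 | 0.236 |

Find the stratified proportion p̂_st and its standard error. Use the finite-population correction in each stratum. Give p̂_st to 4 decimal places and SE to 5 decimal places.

p̂_st ≈ 0.6387, SE ≈ 0.00863

N = 18000; stratum weights W_h = N_h/N.
p̂_st = Σ W_h p̂_h = (4900·0.780 + 3300·0.813 + 1000·0.195 + 4400·0.854 + 4400·0.236)/18000 = 0.63866
V̂(p̂_st) = Σ W_h² (1 − n_h/N_h) p̂_h(1−p̂_h)/(n_h−1):
  stratum District I: (4900/18000)²·(1 − 554/4900)·0.780·0.220/553 = 2.03954e-05
  stratum District II: (3300/18000)²·(1 − 267/3300)·0.813·0.187/266 = 1.7656e-05
  stratum District III: (1000/18000)²·(1 − 41/1000)·0.195·0.805/40 = 1.16157e-05
  stratum District IV: (4400/18000)²·(1 − 467/4400)·0.854·0.146/466 = 1.42908e-05
  stratum District V: (4400/18000)²·(1 − 827/4400)·0.236·0.764/826 = 1.05917e-05
V̂(p̂_st) = 7.45496e-05; SE = √V̂ = 0.00863421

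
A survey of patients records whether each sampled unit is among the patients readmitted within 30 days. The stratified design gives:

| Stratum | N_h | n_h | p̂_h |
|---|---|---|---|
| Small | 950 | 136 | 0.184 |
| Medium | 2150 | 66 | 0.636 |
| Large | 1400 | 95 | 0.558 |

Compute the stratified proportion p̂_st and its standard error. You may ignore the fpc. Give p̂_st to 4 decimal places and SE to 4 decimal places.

p̂_st ≈ 0.5163, SE ≈ 0.0334

N = 4500; stratum weights W_h = N_h/N.
p̂_st = Σ W_h p̂_h = (950·0.184 + 2150·0.636 + 1400·0.558)/4500 = 0.51631
V̂(p̂_st) = Σ W_h² p̂_h(1−p̂_h)/(n_h−1):
  stratum Small: (950/4500)²·0.184·0.816/135 = 4.95674e-05
  stratum Medium: (2150/4500)²·0.636·0.364/65 = 0.000813012
  stratum Large: (1400/4500)²·0.558·0.442/94 = 0.000253957
V̂(p̂_st) = 0.00111654; SE = √V̂ = 0.0334146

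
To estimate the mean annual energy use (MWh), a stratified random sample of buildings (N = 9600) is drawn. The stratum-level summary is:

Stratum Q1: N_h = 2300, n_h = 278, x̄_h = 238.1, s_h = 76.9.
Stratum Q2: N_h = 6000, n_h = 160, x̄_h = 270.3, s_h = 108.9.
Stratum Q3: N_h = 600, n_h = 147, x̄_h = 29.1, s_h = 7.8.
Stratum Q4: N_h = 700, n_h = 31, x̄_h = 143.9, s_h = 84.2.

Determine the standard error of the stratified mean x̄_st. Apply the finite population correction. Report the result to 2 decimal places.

V̂(x̄_st) = Σ W_h² (1 − n_h/N_h) s_h²/n_h, with W_h = N_h/N and N = 9600:
  stratum Q1: (2300/9600)²·(1 − 278/2300)·76.9²/278 = 1.07343
  stratum Q2: (6000/9600)²·(1 − 160/6000)·108.9²/160 = 28.1811
  stratum Q3: (600/9600)²·(1 − 147/600)·7.8²/147 = 0.00122062
  stratum Q4: (700/9600)²·(1 − 31/700)·84.2²/31 = 1.1621
V̂(x̄_st) = 30.4178
SE(x̄_st) = √30.4178 = 5.51524

SE(x̄_st) ≈ 5.52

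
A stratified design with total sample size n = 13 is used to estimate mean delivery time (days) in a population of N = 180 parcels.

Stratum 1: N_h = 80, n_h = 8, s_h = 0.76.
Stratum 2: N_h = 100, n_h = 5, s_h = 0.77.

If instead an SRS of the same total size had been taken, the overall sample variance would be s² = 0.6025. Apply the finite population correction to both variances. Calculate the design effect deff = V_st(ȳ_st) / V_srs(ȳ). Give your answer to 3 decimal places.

V̂(ȳ_st) = Σ W_h² (1 − n_h/N_h) s_h²/n_h, with W_h = N_h/N and N = 180:
  stratum 1: (80/180)²·(1 − 8/80)·0.76²/8 = 0.0128356
  stratum 2: (100/180)²·(1 − 5/100)·0.77²/5 = 0.0347688
V_st = 0.0476044
V_srs = (1 − 13/180)·0.6025/13 = 0.0429989
deff = V_st / V_srs = 0.0476044/0.0429989 = 1.1071

deff ≈ 1.107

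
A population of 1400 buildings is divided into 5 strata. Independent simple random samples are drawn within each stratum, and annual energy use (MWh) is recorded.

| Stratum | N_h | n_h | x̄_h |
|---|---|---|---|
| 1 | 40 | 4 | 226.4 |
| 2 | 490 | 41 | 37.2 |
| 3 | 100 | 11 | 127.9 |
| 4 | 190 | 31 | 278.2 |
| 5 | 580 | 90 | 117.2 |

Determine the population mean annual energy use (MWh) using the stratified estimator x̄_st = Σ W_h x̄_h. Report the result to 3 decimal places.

N = Σ N_h = 1400. Stratum weights W_h = N_h/N.
x̄_st = (40·226.4 + 490·37.2 + 100·127.9 + 190·278.2 + 580·117.2) / 1400 = 114.93429

x̄_st ≈ 114.934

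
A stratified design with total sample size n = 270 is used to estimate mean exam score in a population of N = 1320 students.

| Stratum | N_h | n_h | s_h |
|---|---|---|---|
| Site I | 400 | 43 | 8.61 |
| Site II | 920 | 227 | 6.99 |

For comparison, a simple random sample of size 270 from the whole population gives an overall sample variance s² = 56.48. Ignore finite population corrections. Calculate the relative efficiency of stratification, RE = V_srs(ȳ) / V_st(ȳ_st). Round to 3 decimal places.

RE ≈ 0.796

V̂(ȳ_st) = Σ W_h² s_h²/n_h, with W_h = N_h/N and N = 1320:
  stratum Site I: (400/1320)²·8.61²/43 = 0.158311
  stratum Site II: (920/1320)²·6.99²/227 = 0.104558
V_st = 0.262868
V_srs = s²/n = 56.48/270 = 0.209185
Relative efficiency = V_srs / V_st = 0.209185/0.262868 = 0.7958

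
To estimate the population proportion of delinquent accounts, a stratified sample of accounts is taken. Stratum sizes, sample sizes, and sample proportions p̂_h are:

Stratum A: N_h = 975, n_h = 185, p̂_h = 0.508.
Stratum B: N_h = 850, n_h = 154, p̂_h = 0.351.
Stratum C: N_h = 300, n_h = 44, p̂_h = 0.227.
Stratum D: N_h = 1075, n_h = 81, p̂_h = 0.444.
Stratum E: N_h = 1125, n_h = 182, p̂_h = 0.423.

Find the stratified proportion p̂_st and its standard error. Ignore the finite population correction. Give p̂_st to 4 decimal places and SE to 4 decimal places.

N = 4325; stratum weights W_h = N_h/N.
p̂_st = Σ W_h p̂_h = (975·0.508 + 850·0.351 + 300·0.227 + 1075·0.444 + 1125·0.423)/4325 = 0.41964
V̂(p̂_st) = Σ W_h² p̂_h(1−p̂_h)/(n_h−1):
  stratum A: (975/4325)²·0.508·0.492/184 = 6.90316e-05
  stratum B: (850/4325)²·0.351·0.649/153 = 5.75077e-05
  stratum C: (300/4325)²·0.227·0.773/43 = 1.96339e-05
  stratum D: (1075/4325)²·0.444·0.556/80 = 0.000190639
  stratum E: (1125/4325)²·0.423·0.577/181 = 9.12369e-05
V̂(p̂_st) = 0.000428049; SE = √V̂ = 0.0206894

p̂_st ≈ 0.4196, SE ≈ 0.0207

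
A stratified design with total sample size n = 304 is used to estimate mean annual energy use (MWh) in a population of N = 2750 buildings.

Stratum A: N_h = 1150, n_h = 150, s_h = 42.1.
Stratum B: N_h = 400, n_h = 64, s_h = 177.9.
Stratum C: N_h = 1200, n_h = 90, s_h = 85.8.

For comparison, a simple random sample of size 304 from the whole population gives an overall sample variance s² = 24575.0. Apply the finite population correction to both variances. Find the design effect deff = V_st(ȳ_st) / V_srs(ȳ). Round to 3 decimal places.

V̂(ȳ_st) = Σ W_h² (1 − n_h/N_h) s_h²/n_h, with W_h = N_h/N and N = 2750:
  stratum A: (1150/2750)²·(1 − 150/1150)·42.1²/150 = 1.79682
  stratum B: (400/2750)²·(1 − 64/400)·177.9²/64 = 8.78832
  stratum C: (1200/2750)²·(1 − 90/1200)·85.8²/90 = 14.4069
V_st = 24.9921
V_srs = (1 − 304/2750)·24575.0/304 = 71.9025
deff = V_st / V_srs = 24.9921/71.9025 = 0.3476

deff ≈ 0.348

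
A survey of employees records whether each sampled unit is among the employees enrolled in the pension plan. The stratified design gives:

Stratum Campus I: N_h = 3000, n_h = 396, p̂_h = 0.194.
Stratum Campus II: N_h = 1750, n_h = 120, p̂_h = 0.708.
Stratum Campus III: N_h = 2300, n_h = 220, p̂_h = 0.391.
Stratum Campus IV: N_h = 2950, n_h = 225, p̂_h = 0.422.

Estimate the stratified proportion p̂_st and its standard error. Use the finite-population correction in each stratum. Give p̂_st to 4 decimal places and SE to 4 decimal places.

p̂_st ≈ 0.3965, SE ≈ 0.0148

N = 10000; stratum weights W_h = N_h/N.
p̂_st = Σ W_h p̂_h = (3000·0.194 + 1750·0.708 + 2300·0.391 + 2950·0.422)/10000 = 0.39652
V̂(p̂_st) = Σ W_h² (1 − n_h/N_h) p̂_h(1−p̂_h)/(n_h−1):
  stratum Campus I: (3000/10000)²·(1 − 396/3000)·0.194·0.806/395 = 3.09244e-05
  stratum Campus II: (1750/10000)²·(1 − 120/1750)·0.708·0.292/119 = 4.95558e-05
  stratum Campus III: (2300/10000)²·(1 − 220/2300)·0.391·0.609/219 = 5.20165e-05
  stratum Campus IV: (2950/10000)²·(1 − 225/2950)·0.422·0.578/224 = 8.75348e-05
V̂(p̂_st) = 0.000220032; SE = √V̂ = 0.0148335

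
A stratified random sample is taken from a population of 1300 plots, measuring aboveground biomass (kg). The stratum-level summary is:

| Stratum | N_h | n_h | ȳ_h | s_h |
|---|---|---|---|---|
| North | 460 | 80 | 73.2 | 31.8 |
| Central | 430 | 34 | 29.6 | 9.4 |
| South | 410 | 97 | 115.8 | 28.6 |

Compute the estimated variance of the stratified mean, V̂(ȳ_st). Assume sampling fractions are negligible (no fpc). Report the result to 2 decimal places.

V̂(ȳ_st) ≈ 2.71

V̂(ȳ_st) = Σ W_h² s_h²/n_h, with W_h = N_h/N and N = 1300:
  stratum North: (460/1300)²·31.8²/80 = 1.58268
  stratum Central: (430/1300)²·9.4²/34 = 0.284333
  stratum South: (410/1300)²·28.6²/97 = 0.838767
V̂(ȳ_st) = 2.70578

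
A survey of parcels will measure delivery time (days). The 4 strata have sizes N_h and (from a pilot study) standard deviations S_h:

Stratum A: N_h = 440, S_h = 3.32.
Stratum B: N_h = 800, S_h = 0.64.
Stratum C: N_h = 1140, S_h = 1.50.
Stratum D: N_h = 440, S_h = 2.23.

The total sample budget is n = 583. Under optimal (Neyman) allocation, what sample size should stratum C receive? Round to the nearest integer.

Neyman allocation: n_h = n · N_h S_h / Σ N_i S_i, with n = 583.
  stratum A: N_h·S_h = 440·3.32 = 1460.80
  stratum B: N_h·S_h = 800·0.64 = 512.00
  stratum C: N_h·S_h = 1140·1.50 = 1710.00
  stratum D: N_h·S_h = 440·2.23 = 981.20
Σ N_h S_h = 4664.00
n for stratum C = 583·1710.00/4664.00 = 213.750 → 214

214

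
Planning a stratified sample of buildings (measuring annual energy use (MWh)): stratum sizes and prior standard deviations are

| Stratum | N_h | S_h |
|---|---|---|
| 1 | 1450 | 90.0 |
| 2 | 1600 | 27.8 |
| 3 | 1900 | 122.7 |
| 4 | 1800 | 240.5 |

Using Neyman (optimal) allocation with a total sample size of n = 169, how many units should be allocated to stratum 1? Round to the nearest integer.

Neyman allocation: n_h = n · N_h S_h / Σ N_i S_i, with n = 169.
  stratum 1: N_h·S_h = 1450·90.0 = 130500.00
  stratum 2: N_h·S_h = 1600·27.8 = 44480.00
  stratum 3: N_h·S_h = 1900·122.7 = 233130.00
  stratum 4: N_h·S_h = 1800·240.5 = 432900.00
Σ N_h S_h = 841010.00
n for stratum 1 = 169·130500.00/841010.00 = 26.224 → 26

26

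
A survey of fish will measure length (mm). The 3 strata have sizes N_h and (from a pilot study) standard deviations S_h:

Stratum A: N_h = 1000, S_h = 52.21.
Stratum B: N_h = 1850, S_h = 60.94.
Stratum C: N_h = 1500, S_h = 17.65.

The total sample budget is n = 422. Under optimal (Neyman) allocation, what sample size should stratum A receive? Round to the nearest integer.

Neyman allocation: n_h = n · N_h S_h / Σ N_i S_i, with n = 422.
  stratum A: N_h·S_h = 1000·52.21 = 52210.00
  stratum B: N_h·S_h = 1850·60.94 = 112739.00
  stratum C: N_h·S_h = 1500·17.65 = 26475.00
Σ N_h S_h = 191424.00
n for stratum A = 422·52210.00/191424.00 = 115.099 → 115

115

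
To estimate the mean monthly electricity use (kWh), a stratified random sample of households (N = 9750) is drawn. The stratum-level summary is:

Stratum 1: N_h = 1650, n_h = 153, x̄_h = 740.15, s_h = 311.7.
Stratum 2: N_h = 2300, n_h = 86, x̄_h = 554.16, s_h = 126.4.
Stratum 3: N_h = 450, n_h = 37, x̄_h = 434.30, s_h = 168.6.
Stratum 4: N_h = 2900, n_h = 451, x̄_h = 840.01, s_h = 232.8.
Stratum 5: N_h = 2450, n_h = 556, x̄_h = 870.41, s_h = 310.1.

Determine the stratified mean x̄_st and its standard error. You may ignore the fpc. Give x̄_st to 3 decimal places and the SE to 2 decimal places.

x̄_st ≈ 744.593, SE ≈ 7.19

x̄_st = Σ W_h x̄_h = (1650·740.15 + 2300·554.16 + 450·434.30 + 2900·840.01 + 2450·870.41)/9750 = 744.59323
V̂(x̄_st) = Σ W_h² s_h²/n_h, with W_h = N_h/N and N = 9750:
  stratum 1: (1650/9750)²·311.7²/153 = 18.1862
  stratum 2: (2300/9750)²·126.4²/86 = 10.3381
  stratum 3: (450/9750)²·168.6²/37 = 1.63655
  stratum 4: (2900/9750)²·232.8²/451 = 10.6311
  stratum 5: (2450/9750)²·310.1²/556 = 10.9207
V̂(x̄_st) = 51.7126
SE(x̄_st) = √51.7126 = 7.19115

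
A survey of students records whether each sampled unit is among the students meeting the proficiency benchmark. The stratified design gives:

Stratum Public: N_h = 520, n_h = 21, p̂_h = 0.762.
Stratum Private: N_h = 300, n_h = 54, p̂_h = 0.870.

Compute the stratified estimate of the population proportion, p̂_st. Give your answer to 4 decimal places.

p̂_st ≈ 0.8015

N = 820; stratum weights W_h = N_h/N.
p̂_st = Σ W_h p̂_h = (520·0.762 + 300·0.870)/820 = 0.80151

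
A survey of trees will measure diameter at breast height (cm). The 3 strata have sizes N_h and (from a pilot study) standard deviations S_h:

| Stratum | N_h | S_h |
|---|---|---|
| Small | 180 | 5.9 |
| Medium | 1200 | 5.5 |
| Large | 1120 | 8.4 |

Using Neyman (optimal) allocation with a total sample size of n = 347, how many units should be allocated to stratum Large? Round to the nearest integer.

Neyman allocation: n_h = n · N_h S_h / Σ N_i S_i, with n = 347.
  stratum Small: N_h·S_h = 180·5.9 = 1062.00
  stratum Medium: N_h·S_h = 1200·5.5 = 6600.00
  stratum Large: N_h·S_h = 1120·8.4 = 9408.00
Σ N_h S_h = 17070.00
n for stratum Large = 347·9408.00/17070.00 = 191.246 → 191

191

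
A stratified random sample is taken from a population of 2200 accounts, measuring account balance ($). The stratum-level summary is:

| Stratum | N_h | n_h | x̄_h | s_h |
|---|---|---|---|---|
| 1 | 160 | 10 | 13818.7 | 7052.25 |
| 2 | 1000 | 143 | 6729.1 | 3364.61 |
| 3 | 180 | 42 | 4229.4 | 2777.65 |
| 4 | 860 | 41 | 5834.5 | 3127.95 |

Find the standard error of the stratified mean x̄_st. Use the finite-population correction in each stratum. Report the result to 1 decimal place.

SE(x̄_st) ≈ 272.7

V̂(x̄_st) = Σ W_h² (1 − n_h/N_h) s_h²/n_h, with W_h = N_h/N and N = 2200:
  stratum 1: (160/2200)²·(1 − 10/160)·7052.25²/10 = 24661.6
  stratum 2: (1000/2200)²·(1 − 143/1000)·3364.61²/143 = 14017.4
  stratum 3: (180/2200)²·(1 − 42/180)·2777.65²/42 = 942.784
  stratum 4: (860/2200)²·(1 − 41/860)·3127.95²/41 = 34727.4
V̂(x̄_st) = 74349.3
SE(x̄_st) = √74349.3 = 272.671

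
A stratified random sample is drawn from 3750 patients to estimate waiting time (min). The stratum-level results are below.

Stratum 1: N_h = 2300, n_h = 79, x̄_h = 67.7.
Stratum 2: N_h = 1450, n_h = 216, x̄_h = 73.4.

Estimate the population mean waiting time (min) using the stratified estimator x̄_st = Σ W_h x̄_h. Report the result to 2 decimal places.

N = Σ N_h = 3750. Stratum weights W_h = N_h/N.
x̄_st = (2300·67.7 + 1450·73.4) / 3750 = 69.9040

x̄_st ≈ 69.90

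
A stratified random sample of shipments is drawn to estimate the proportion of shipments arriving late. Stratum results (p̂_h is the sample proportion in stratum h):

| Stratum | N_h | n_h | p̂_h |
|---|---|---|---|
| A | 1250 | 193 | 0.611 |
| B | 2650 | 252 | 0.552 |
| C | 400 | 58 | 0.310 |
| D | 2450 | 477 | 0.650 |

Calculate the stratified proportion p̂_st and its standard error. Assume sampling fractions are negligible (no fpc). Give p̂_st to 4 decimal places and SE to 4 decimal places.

N = 6750; stratum weights W_h = N_h/N.
p̂_st = Σ W_h p̂_h = (1250·0.611 + 2650·0.552 + 400·0.310 + 2450·0.650)/6750 = 0.58416
V̂(p̂_st) = Σ W_h² p̂_h(1−p̂_h)/(n_h−1):
  stratum A: (1250/6750)²·0.611·0.389/192 = 4.24524e-05
  stratum B: (2650/6750)²·0.552·0.448/251 = 0.000151854
  stratum C: (400/6750)²·0.310·0.690/57 = 1.3178e-05
  stratum D: (2450/6750)²·0.650·0.350/476 = 6.2965e-05
V̂(p̂_st) = 0.00027045; SE = √V̂ = 0.0164454

p̂_st ≈ 0.5842, SE ≈ 0.0164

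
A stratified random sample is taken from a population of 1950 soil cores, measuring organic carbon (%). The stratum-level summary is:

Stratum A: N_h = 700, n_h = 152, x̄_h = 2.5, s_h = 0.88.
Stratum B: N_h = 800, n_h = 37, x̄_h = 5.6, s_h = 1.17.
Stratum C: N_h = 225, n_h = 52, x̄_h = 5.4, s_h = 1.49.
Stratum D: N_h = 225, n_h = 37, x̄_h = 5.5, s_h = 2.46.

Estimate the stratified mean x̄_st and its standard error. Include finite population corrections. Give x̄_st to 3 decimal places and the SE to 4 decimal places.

x̄_st ≈ 4.453, SE ≈ 0.0933

x̄_st = Σ W_h x̄_h = (700·2.5 + 800·5.6 + 225·5.4 + 225·5.5)/1950 = 4.45256
V̂(x̄_st) = Σ W_h² (1 − n_h/N_h) s_h²/n_h, with W_h = N_h/N and N = 1950:
  stratum A: (700/1950)²·(1 − 152/700)·0.88²/152 = 0.000513962
  stratum B: (800/1950)²·(1 − 37/800)·1.17²/37 = 0.00593903
  stratum C: (225/1950)²·(1 − 52/225)·1.49²/52 = 0.000437047
  stratum D: (225/1950)²·(1 − 37/225)·2.46²/37 = 0.00181945
V̂(x̄_st) = 0.00870948
SE(x̄_st) = √0.00870948 = 0.0933246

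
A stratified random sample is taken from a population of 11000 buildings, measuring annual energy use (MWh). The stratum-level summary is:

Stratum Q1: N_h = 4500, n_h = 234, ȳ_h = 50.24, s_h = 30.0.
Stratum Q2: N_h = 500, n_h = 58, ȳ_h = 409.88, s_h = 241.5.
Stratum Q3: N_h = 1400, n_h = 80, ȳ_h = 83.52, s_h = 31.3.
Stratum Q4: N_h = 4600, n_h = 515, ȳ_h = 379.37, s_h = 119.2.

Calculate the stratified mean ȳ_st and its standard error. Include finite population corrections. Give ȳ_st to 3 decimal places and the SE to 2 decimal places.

ȳ_st ≈ 208.459, SE ≈ 2.63

ȳ_st = Σ W_h ȳ_h = (4500·50.24 + 500·409.88 + 1400·83.52 + 4600·379.37)/11000 = 208.45909
V̂(ȳ_st) = Σ W_h² (1 − n_h/N_h) s_h²/n_h, with W_h = N_h/N and N = 11000:
  stratum Q1: (4500/11000)²·(1 − 234/4500)·30.0²/234 = 0.610203
  stratum Q2: (500/11000)²·(1 − 58/500)·241.5²/58 = 1.83659
  stratum Q3: (1400/11000)²·(1 − 80/1400)·31.3²/80 = 0.187032
  stratum Q4: (4600/11000)²·(1 − 515/4600)·119.2²/515 = 4.2846
V̂(ȳ_st) = 6.91842
SE(ȳ_st) = √6.91842 = 2.63029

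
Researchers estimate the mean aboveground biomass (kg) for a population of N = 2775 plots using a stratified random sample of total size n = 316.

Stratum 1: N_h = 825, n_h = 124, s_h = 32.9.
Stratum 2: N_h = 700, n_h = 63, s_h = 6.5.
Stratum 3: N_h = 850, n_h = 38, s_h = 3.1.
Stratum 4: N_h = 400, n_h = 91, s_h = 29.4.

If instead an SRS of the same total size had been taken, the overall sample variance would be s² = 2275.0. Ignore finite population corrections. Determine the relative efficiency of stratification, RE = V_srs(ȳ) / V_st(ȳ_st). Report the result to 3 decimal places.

RE ≈ 6.954

V̂(ȳ_st) = Σ W_h² s_h²/n_h, with W_h = N_h/N and N = 2775:
  stratum 1: (825/2775)²·32.9²/124 = 0.771529
  stratum 2: (700/2775)²·6.5²/63 = 0.0426733
  stratum 3: (850/2775)²·3.1²/38 = 0.0237275
  stratum 4: (400/2775)²·29.4²/91 = 0.197355
V_st = 1.03528
V_srs = s²/n = 2275.0/316 = 7.19937
Relative efficiency = V_srs / V_st = 7.19937/1.03528 = 6.9540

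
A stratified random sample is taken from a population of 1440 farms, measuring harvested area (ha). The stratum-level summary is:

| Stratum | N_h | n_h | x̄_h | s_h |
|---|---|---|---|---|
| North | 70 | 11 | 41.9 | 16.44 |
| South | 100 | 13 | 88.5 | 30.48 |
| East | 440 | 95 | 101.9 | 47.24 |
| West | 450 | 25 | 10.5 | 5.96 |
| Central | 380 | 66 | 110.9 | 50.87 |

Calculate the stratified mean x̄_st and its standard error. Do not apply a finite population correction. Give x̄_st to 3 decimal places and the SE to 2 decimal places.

x̄_st ≈ 71.865, SE ≈ 2.34

x̄_st = Σ W_h x̄_h = (70·41.9 + 100·88.5 + 440·101.9 + 450·10.5 + 380·110.9)/1440 = 71.86528
V̂(x̄_st) = Σ W_h² s_h²/n_h, with W_h = N_h/N and N = 1440:
  stratum North: (70/1440)²·16.44²/11 = 0.0580607
  stratum South: (100/1440)²·30.48²/13 = 0.344637
  stratum East: (440/1440)²·47.24²/95 = 2.19319
  stratum West: (450/1440)²·5.96²/25 = 0.138756
  stratum Central: (380/1440)²·50.87²/66 = 2.73037
V̂(x̄_st) = 5.46502
SE(x̄_st) = √5.46502 = 2.33774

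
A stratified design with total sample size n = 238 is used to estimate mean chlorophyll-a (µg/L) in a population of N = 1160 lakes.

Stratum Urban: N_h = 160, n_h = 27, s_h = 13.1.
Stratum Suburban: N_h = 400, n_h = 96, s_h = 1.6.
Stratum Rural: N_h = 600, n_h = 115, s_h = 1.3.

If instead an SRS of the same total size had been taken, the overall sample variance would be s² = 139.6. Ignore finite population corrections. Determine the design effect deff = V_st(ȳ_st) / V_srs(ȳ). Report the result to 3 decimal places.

V̂(ȳ_st) = Σ W_h² s_h²/n_h, with W_h = N_h/N and N = 1160:
  stratum Urban: (160/1160)²·13.1²/27 = 0.120921
  stratum Suburban: (400/1160)²·1.6²/96 = 0.00317083
  stratum Rural: (600/1160)²·1.3²/115 = 0.00393165
V_st = 0.128024
V_srs = s²/n = 139.6/238 = 0.586555
deff = V_st / V_srs = 0.128024/0.586555 = 0.2183

deff ≈ 0.218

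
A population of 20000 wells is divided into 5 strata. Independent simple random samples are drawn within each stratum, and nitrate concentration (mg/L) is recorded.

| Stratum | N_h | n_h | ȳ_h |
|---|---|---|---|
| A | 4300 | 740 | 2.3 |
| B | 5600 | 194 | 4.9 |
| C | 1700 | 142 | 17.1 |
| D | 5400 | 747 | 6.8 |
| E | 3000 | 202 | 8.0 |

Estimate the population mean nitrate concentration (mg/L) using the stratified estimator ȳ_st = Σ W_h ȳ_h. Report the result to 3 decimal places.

ȳ_st ≈ 6.356

N = Σ N_h = 20000. Stratum weights W_h = N_h/N.
ȳ_st = (4300·2.3 + 5600·4.9 + 1700·17.1 + 5400·6.8 + 3000·8.0) / 20000 = 6.35600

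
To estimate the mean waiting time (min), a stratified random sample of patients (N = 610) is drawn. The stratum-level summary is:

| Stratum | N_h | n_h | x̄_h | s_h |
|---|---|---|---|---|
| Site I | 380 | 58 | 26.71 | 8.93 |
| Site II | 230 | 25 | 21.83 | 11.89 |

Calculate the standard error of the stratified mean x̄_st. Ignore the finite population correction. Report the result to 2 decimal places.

SE(x̄_st) ≈ 1.16

V̂(x̄_st) = Σ W_h² s_h²/n_h, with W_h = N_h/N and N = 610:
  stratum Site I: (380/610)²·8.93²/58 = 0.533559
  stratum Site II: (230/610)²·11.89²/25 = 0.803933
V̂(x̄_st) = 1.33749
SE(x̄_st) = √1.33749 = 1.1565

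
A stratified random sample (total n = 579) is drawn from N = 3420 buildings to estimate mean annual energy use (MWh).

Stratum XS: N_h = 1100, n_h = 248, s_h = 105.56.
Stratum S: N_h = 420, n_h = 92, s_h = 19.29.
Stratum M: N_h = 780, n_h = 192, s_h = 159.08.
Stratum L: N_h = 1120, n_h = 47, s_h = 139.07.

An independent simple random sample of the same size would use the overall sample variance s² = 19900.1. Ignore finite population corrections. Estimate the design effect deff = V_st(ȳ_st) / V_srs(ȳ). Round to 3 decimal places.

deff ≈ 1.621

V̂(ȳ_st) = Σ W_h² s_h²/n_h, with W_h = N_h/N and N = 3420:
  stratum XS: (1100/3420)²·105.56²/248 = 4.64815
  stratum S: (420/3420)²·19.29²/92 = 0.060999
  stratum M: (780/3420)²·159.08²/192 = 6.85594
  stratum L: (1120/3420)²·139.07²/47 = 44.1319
V_st = 55.697
V_srs = s²/n = 19900.1/579 = 34.3698
deff = V_st / V_srs = 55.697/34.3698 = 1.6205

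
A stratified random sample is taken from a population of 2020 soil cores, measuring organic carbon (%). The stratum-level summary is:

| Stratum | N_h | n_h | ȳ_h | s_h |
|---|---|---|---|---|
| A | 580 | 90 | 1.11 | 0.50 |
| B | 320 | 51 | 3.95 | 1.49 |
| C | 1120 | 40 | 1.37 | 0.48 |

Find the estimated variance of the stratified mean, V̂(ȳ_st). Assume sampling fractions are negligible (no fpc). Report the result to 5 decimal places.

V̂(ȳ_st) = Σ W_h² s_h²/n_h, with W_h = N_h/N and N = 2020:
  stratum A: (580/2020)²·0.50²/90 = 0.000229008
  stratum B: (320/2020)²·1.49²/51 = 0.00109244
  stratum C: (1120/2020)²·0.48²/40 = 0.00177074
V̂(ȳ_st) = 0.0030922

V̂(ȳ_st) ≈ 0.00309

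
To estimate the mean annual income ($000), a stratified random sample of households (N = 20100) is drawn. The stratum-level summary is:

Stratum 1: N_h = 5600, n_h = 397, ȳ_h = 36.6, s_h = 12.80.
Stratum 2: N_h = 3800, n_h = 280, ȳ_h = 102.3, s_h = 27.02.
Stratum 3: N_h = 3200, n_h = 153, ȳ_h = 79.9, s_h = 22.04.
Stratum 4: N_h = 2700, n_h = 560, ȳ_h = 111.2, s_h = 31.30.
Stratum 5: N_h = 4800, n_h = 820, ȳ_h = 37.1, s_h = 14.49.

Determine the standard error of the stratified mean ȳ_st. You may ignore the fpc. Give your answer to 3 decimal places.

V̂(ȳ_st) = Σ W_h² s_h²/n_h, with W_h = N_h/N and N = 20100:
  stratum 1: (5600/20100)²·12.80²/397 = 0.0320342
  stratum 2: (3800/20100)²·27.02²/280 = 0.093194
  stratum 3: (3200/20100)²·22.04²/153 = 0.080471
  stratum 4: (2700/20100)²·31.30²/560 = 0.0315672
  stratum 5: (4800/20100)²·14.49²/820 = 0.014602
V̂(ȳ_st) = 0.251868
SE(ȳ_st) = √0.251868 = 0.501865

SE(ȳ_st) ≈ 0.502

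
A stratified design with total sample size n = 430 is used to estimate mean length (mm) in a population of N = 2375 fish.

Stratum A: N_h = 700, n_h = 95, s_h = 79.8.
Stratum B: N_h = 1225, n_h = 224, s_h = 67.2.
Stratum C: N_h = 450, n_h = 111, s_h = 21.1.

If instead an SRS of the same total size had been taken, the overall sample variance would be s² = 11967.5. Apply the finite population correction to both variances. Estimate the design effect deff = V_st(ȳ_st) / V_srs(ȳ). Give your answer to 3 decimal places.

deff ≈ 0.418

V̂(ȳ_st) = Σ W_h² (1 − n_h/N_h) s_h²/n_h, with W_h = N_h/N and N = 2375:
  stratum A: (700/2375)²·(1 − 95/700)·79.8²/95 = 5.03278
  stratum B: (1225/2375)²·(1 − 224/1225)·67.2²/224 = 4.38262
  stratum C: (450/2375)²·(1 − 111/450)·21.1²/111 = 0.108474
V_st = 9.52388
V_srs = (1 − 430/2375)·11967.5/430 = 22.7924
deff = V_st / V_srs = 9.52388/22.7924 = 0.4179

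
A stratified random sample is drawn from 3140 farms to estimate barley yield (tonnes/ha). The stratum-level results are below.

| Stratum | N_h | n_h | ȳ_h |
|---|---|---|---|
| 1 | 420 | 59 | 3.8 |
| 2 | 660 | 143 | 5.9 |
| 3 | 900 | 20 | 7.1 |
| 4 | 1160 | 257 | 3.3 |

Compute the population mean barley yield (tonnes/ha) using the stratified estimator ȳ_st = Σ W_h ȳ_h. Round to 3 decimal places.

N = Σ N_h = 3140. Stratum weights W_h = N_h/N.
ȳ_st = (420·3.8 + 660·5.9 + 900·7.1 + 1160·3.3) / 3140 = 5.00255

ȳ_st ≈ 5.003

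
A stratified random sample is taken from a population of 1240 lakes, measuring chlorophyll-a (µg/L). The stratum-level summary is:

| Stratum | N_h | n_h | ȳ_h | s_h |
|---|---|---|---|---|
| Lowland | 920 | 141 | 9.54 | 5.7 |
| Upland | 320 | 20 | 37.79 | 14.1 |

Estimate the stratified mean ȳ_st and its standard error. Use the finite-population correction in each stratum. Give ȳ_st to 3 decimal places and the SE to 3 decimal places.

ȳ_st ≈ 16.830, SE ≈ 0.853

ȳ_st = Σ W_h ȳ_h = (920·9.54 + 320·37.79)/1240 = 16.83032
V̂(ȳ_st) = Σ W_h² (1 − n_h/N_h) s_h²/n_h, with W_h = N_h/N and N = 1240:
  stratum Lowland: (920/1240)²·(1 − 141/920)·5.7²/141 = 0.107402
  stratum Upland: (320/1240)²·(1 − 20/320)·14.1²/20 = 0.620635
V̂(ȳ_st) = 0.728037
SE(ȳ_st) = √0.728037 = 0.853251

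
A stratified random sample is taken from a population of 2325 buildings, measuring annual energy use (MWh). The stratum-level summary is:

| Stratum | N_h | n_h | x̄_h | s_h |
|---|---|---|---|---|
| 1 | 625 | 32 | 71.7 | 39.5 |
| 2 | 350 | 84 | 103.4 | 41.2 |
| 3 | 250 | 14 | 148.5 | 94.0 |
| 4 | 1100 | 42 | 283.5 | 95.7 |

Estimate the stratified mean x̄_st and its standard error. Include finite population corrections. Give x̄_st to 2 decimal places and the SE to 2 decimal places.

x̄_st = Σ W_h x̄_h = (625·71.7 + 350·103.4 + 250·148.5 + 1100·283.5)/2325 = 184.93656
V̂(x̄_st) = Σ W_h² (1 − n_h/N_h) s_h²/n_h, with W_h = N_h/N and N = 2325:
  stratum 1: (625/2325)²·(1 − 32/625)·39.5²/32 = 3.34297
  stratum 2: (350/2325)²·(1 − 84/350)·41.2²/84 = 0.348032
  stratum 3: (250/2325)²·(1 − 14/250)·94.0²/14 = 6.88864
  stratum 4: (1100/2325)²·(1 − 42/1100)·95.7²/42 = 46.9469
V̂(x̄_st) = 57.5266
SE(x̄_st) = √57.5266 = 7.58463

x̄_st ≈ 184.94, SE ≈ 7.58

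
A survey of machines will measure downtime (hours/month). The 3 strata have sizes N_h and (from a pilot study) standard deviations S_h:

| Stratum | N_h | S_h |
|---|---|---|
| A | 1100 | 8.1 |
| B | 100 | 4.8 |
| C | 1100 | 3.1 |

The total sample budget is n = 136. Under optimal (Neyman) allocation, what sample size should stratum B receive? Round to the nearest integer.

5

Neyman allocation: n_h = n · N_h S_h / Σ N_i S_i, with n = 136.
  stratum A: N_h·S_h = 1100·8.1 = 8910.00
  stratum B: N_h·S_h = 100·4.8 = 480.00
  stratum C: N_h·S_h = 1100·3.1 = 3410.00
Σ N_h S_h = 12800.00
n for stratum B = 136·480.00/12800.00 = 5.100 → 5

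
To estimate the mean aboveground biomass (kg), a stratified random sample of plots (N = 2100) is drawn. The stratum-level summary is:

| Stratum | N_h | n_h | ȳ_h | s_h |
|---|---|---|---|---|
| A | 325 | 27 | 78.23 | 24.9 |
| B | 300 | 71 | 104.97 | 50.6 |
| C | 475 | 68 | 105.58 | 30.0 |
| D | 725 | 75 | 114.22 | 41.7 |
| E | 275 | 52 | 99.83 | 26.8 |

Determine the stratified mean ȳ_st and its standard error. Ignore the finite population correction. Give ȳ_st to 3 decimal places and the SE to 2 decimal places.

ȳ_st ≈ 103.490, SE ≈ 2.23

ȳ_st = Σ W_h ȳ_h = (325·78.23 + 300·104.97 + 475·105.58 + 725·114.22 + 275·99.83)/2100 = 103.49000
V̂(ȳ_st) = Σ W_h² s_h²/n_h, with W_h = N_h/N and N = 2100:
  stratum A: (325/2100)²·24.9²/27 = 0.55
  stratum B: (300/2100)²·50.6²/71 = 0.735947
  stratum C: (475/2100)²·30.0²/68 = 0.677146
  stratum D: (725/2100)²·41.7²/75 = 2.76343
  stratum E: (275/2100)²·26.8²/52 = 0.236861
V̂(ȳ_st) = 4.96338
SE(ȳ_st) = √4.96338 = 2.22787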